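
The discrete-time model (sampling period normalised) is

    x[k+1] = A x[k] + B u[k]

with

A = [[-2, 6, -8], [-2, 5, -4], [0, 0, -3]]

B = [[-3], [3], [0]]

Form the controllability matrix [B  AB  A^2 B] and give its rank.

2

AB = [[24], [21], [0]]
A^2B = [[78], [57], [0]]
Controllability matrix C = [B  AB  A^2B] = [[-3, 24, 78], [3, 21, 57], [0, 0, 0]]
Row 3 of C is identically zero, so rank(C) ≤ 2.
The 2×2 minor from rows 1, 2, columns 1, 2 is (-3)·21 - 24·3 = -63 - 72 = -135 ≠ 0, so rank(C) = 2.
rank(C) = 2 < n = 3, so the pair (A, B) is not completely controllable.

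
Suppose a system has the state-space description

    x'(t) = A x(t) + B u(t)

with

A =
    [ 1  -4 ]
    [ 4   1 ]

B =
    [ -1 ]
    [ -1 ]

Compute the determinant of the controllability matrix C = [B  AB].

AB = [[3], [-5]]
Controllability matrix C = [B  AB] = [[-1, 3], [-1, -5]]
det(C) = (-1)·(-5) - 3·(-1) = 5 - (-3) = 8
Since det(C) ≠ 0, rank(C) = 2 and the system is completely controllable.

8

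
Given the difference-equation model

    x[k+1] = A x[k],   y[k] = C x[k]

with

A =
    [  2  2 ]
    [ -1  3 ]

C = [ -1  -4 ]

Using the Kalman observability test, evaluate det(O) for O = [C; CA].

22

CA = [[2, -14]]
Observability matrix O = [C; CA] = [[-1, -4], [2, -14]]
det(O) = (-1)·(-14) - (-4)·2 = 14 - (-8) = 22
Since det(O) ≠ 0, rank(O) = 2 and the system is completely observable.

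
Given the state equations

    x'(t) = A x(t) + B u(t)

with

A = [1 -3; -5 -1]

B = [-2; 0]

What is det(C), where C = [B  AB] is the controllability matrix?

-20

AB = [[-2], [10]]
Controllability matrix C = [B  AB] = [[-2, -2], [0, 10]]
det(C) = (-2)·10 - (-2)·0 = -20 - 0 = -20
Since det(C) ≠ 0, rank(C) = 2 and the system is completely controllable.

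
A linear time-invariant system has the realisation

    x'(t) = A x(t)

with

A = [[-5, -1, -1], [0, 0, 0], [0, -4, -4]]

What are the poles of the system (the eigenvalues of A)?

det(sI - A) = s^3 - (tr A)s^2 + (M11 + M22 + M33)s - det A, where Mii is the 2×2 principal minor of A obtained by deleting row i and column i.
tr A = (-5) + 0 + (-4) = -9; M11 = 0·(-4) - 0·(-4) = 0 - 0 = 0; M22 = (-5)·(-4) - (-1)·0 = 20 - 0 = 20; M33 = (-5)·0 - (-1)·0 = 0 - 0 = 0; sum of minors = 20.
det A = (-5)·(0·(-4) - 0·(-4)) - (-1)·(0·(-4) - 0·0) + (-1)·(0·(-4) - 0·0) = (-5)·0 - (-1)·0 + (-1)·0 = 0.
So p(s) = det(sI - A) = s^3 + 9s^2 + 20s.
The constant term is 0, so p(s) = s(s^2 + 9s + 20).
Factor s^2 + 9s + 20: two numbers with sum -9 and product 20 are -4 and -5, so s^2 + 9s + 20 = (s + 4)(s + 5).
Hence p(s) = s (s + 4) (s + 5), with roots -5, -4, 0.
At least one eigenvalue has non-negative real part, so the system is not asymptotically stable.

-5, -4, 0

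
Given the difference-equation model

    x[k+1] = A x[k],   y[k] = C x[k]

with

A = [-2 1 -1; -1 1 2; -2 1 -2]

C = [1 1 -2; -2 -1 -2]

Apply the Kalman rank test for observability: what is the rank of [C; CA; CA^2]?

3

CA = [[1, 0, 5], [9, -5, 4]]
CA^2 = [[-12, 6, -11], [-21, 8, -27]]
Observability matrix O = [C; CA; CA^2] = [[1, 1, -2], [-2, -1, -2], [1, 0, 5], [9, -5, 4], [-12, 6, -11], [-21, 8, -27]]
Take the 3×3 submatrix of O formed by rows 1, 2, 3: [[1, 1, -2], [-2, -1, -2], [1, 0, 5]]. Its determinant is 1·((-1)·5 - (-2)·0) - 1·((-2)·5 - (-2)·1) + (-2)·((-2)·0 - (-1)·1) = 1·(-5) - 1·(-8) + (-2)·1 = 1 ≠ 0.
So rank(O) ≥ 3; since O has 3 columns, rank(O) = 3.
rank(O) = 3 = n, so the pair (A, C) is completely observable.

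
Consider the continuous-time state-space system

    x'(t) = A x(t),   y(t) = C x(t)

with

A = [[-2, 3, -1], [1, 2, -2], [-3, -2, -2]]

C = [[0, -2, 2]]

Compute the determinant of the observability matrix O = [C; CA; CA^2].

CA = [[-8, -8, 0]]
CA^2 = [[8, -40, 24]]
Observability matrix O = [C; CA; CA^2] = [[0, -2, 2], [-8, -8, 0], [8, -40, 24]]
Expanding along the first row, det(O) = 0·((-8)·24 - 0·(-40)) - (-2)·((-8)·24 - 0·8) + 2·((-8)·(-40) - (-8)·8) = 0·(-192) - (-2)·(-192) + 2·384 = 384
Since det(O) ≠ 0, rank(O) = 3 and the system is completely observable.

384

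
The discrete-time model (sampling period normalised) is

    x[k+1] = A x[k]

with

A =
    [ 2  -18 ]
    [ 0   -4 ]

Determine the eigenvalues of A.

-4, 2

det(zI - A) = z^2 - (tr A)z + det A, with tr A = 2 + (-4) = -2 and det A = 2·(-4) - (-18)·0 = -8 - 0 = -8.
So p(z) = det(zI - A) = z^2 + 2z - 8.
Factor z^2 + 2z - 8: two numbers with sum -2 and product -8 are 2 and -4, so z^2 + 2z - 8 = (z - 2)(z + 4).
Hence p(z) = (z - 2) (z + 4), with roots -4, 2.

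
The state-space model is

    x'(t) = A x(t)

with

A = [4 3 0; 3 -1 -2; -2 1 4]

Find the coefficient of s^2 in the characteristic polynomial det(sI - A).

-7

Expand det(sI - A) for the 3×3 matrix.
p(s) = s^3 - 7s^2 + s + 32.
(Check: constant term = det(-A) = (-1)^3 det A = 32; coefficient of s^2 = -tr A = -7.)
The coefficient of s^2 is -7.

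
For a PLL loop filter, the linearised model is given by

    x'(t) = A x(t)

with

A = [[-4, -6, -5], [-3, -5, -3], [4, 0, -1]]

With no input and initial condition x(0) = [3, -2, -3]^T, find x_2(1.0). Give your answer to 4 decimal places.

-1.9342

det(sI - A) = s^3 - (tr A)s^2 + (M11 + M22 + M33)s - det A, where Mii is the 2×2 principal minor of A obtained by deleting row i and column i.
tr A = (-4) + (-5) + (-1) = -10; M11 = (-5)·(-1) - (-3)·0 = 5 - 0 = 5; M22 = (-4)·(-1) - (-5)·4 = 4 - (-20) = 24; M33 = (-4)·(-5) - (-6)·(-3) = 20 - 18 = 2; sum of minors = 31.
det A = (-4)·((-5)·(-1) - (-3)·0) - (-6)·((-3)·(-1) - (-3)·4) + (-5)·((-3)·0 - (-5)·4) = (-4)·5 - (-6)·15 + (-5)·20 = -30.
So p(s) = det(sI - A) = s^3 + 10s^2 + 31s + 30.
Rational-root test: any integer root divides 30. Testing small divisors, s = -2 works: p(-2) = -8 + 40 + (-62) + 30 = 0, so (s + 2) is a factor.
Dividing, p(s) = (s + 2)(s^2 + 8s + 15).
Factor s^2 + 8s + 15: two numbers with sum -8 and product 15 are -3 and -5, so s^2 + 8s + 15 = (s + 3)(s + 5).
Hence p(s) = (s + 2) (s + 3) (s + 5), with roots -5, -3, -2.
The eigenvalues -5, -3, -2 are distinct and real, so A is diagonalisable and x(t) = e^{At} x(0) = V diag(e^{λ_i t}) V^{-1} x(0), where the columns of V are the eigenvectors.
λ = -5: A - (-5)I = [[1, -6, -5], [-3, 0, -3], [4, 0, 4]]. v must be orthogonal to every row; (row 1) × (row 2) = [18, 18, -18], so take v_1 = [1, 1, -1]^T.
λ = -3: A - (-3)I = [[-1, -6, -5], [-3, -2, -3], [4, 0, 2]]. v must be orthogonal to every row; (row 1) × (row 2) = [8, 12, -16], so take v_2 = [2, 3, -4]^T.
λ = -2: A - (-2)I = [[-2, -6, -5], [-3, -3, -3], [4, 0, 1]]. v must be orthogonal to every row; (row 1) × (row 2) = [3, 9, -12], so take v_3 = [-1, -3, 4]^T.
V = [v_1 v_2 v_3] = [[1, 2, -1], [1, 3, -3], [-1, -4, 4]] has det V = -1, so V^{-1} = adj(V)/det V = [[0, 4, 3], [1, -3, -2], [1, -2, -1]].
Modal coordinates z(0) = V^{-1} x(0): 0·3 + 4·(-2) + 3·(-3) = -17; 1·3 + (-3)·(-2) + (-2)·(-3) = 15; 1·3 + (-2)·(-2) + (-1)·(-3) = 10; so z(0) = [-17, 15, 10]^T.
x_2(t) = Σ_i (v_i)_2 · z_i(0) · e^{λ_i t} (row 2 of V times the modal terms).
x_2(1.0) = 1·(-17)·e^{-5·1.0} + 3·15·e^{-3·1.0} + (-3)·10·e^{-2·1.0} = (-17)·0.006738 + 45·0.049787 + (-30)·0.135335 = -1.9342.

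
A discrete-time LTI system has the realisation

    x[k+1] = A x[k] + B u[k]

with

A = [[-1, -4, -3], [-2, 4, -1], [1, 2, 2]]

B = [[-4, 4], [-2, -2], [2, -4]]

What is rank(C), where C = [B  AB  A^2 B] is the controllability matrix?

3

AB = [[6, 16], [-2, -12], [-4, -8]]
A^2B = [[14, 56], [-16, -72], [-6, -24]]
Controllability matrix C = [B  AB  A^2B] = [[-4, 4, 6, 16, 14, 56], [-2, -2, -2, -12, -16, -72], [2, -4, -4, -8, -6, -24]]
Take the 3×3 submatrix of C formed by columns 1, 2, 3: [[-4, 4, 6], [-2, -2, -2], [2, -4, -4]]. Its determinant is (-4)·((-2)·(-4) - (-2)·(-4)) - 4·((-2)·(-4) - (-2)·2) + 6·((-2)·(-4) - (-2)·2) = (-4)·0 - 4·12 + 6·12 = 24 ≠ 0.
So rank(C) ≥ 3; since C has 3 rows, rank(C) = 3.
rank(C) = 3 = n, so the pair (A, B) is completely controllable.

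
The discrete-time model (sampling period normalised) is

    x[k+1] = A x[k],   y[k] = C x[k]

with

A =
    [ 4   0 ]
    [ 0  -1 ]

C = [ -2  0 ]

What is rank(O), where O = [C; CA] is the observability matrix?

1

CA = [[-8, 0]]
Observability matrix O = [C; CA] = [[-2, 0], [-8, 0]]
Every row of O is a scalar multiple of row 1 = [-2, 0] (multipliers 1, 4), so the rows span a one-dimensional space.
O ≠ 0, hence rank(O) = 1.
rank(O) = 1 < n = 2, so the pair (A, C) is not completely observable.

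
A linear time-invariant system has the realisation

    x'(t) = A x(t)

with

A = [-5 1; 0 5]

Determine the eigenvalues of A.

det(sI - A) = s^2 - (tr A)s + det A, with tr A = (-5) + 5 = 0 and det A = (-5)·5 - 1·0 = -25 - 0 = -25.
So p(s) = det(sI - A) = s^2 - 25.
Factor s^2 - 25: two numbers with sum 0 and product -25 are 5 and -5, so s^2 - 25 = (s - 5)(s + 5).
Hence p(s) = (s - 5) (s + 5), with roots -5, 5.
At least one eigenvalue has non-negative real part, so the system is not asymptotically stable.

-5, 5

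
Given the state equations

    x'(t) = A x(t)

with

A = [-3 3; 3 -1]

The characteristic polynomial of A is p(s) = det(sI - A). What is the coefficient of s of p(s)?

4

For a 2×2 matrix, det(sI - A) = s^2 - (tr A)s + det A.
tr A = -4, det A = -6.
So p(s) = s^2 + 4s - 6.
The coefficient of s is 4.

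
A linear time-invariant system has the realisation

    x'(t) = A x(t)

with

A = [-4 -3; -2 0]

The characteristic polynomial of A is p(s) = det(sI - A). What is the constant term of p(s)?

For a 2×2 matrix, det(sI - A) = s^2 - (tr A)s + det A.
tr A = -4, det A = -6.
So p(s) = s^2 + 4s - 6.
The constant term is -6.

-6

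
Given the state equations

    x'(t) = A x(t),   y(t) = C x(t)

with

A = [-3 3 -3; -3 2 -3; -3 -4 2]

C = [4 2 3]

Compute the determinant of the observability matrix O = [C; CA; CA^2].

195

CA = [[-27, 4, -12]]
CA^2 = [[105, -25, 45]]
Observability matrix O = [C; CA; CA^2] = [[4, 2, 3], [-27, 4, -12], [105, -25, 45]]
Expanding along the first row, det(O) = 4·(4·45 - (-12)·(-25)) - 2·((-27)·45 - (-12)·105) + 3·((-27)·(-25) - 4·105) = 4·(-120) - 2·45 + 3·255 = 195
Since det(O) ≠ 0, rank(O) = 3 and the system is completely observable.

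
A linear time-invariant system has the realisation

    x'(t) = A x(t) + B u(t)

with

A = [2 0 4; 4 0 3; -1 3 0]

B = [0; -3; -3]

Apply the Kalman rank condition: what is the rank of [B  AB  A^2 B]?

3

AB = [[-12], [-9], [-9]]
A^2B = [[-60], [-75], [-15]]
Controllability matrix C = [B  AB  A^2B] = [[0, -12, -60], [-3, -9, -75], [-3, -9, -15]]
det(C) = 0·((-9)·(-15) - (-75)·(-9)) - (-12)·((-3)·(-15) - (-75)·(-3)) + (-60)·((-3)·(-9) - (-9)·(-3)) = 0·(-540) - (-12)·(-180) + (-60)·0 = -2160 ≠ 0, so rank(C) = 3.
rank(C) = 3 = n, so the pair (A, B) is completely controllable.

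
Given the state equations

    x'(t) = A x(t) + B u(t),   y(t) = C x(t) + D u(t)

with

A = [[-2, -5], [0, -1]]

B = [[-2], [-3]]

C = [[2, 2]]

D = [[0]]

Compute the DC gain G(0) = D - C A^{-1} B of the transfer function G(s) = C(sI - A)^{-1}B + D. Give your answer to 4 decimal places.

7.0000

G(0) = C(-A)^{-1}B + D = -C A^{-1} B + D.
det A = 2, so A^{-1} = (1/2)·adj(A) = [[-1/2, 5/2], [0, -1]]
A^{-1} B = [-13/2, 3]^T
C A^{-1} B = -7
G(0) = D - C A^{-1} B = 0 - (-7) = 7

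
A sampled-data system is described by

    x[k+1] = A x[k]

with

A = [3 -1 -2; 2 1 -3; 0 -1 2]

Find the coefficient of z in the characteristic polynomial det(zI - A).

Expand det(zI - A) for the 3×3 matrix.
p(z) = z^3 - 6z^2 + 10z - 5.
(Check: constant term = det(-A) = (-1)^3 det A = -5; coefficient of z^2 = -tr A = -6.)
The coefficient of z is 10.

10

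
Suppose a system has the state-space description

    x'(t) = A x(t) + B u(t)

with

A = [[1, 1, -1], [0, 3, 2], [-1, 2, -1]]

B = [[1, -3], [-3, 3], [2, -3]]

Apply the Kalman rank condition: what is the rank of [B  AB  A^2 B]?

3

AB = [[-4, 3], [-5, 3], [-9, 12]]
A^2B = [[0, -6], [-33, 33], [3, -9]]
Controllability matrix C = [B  AB  A^2B] = [[1, -3, -4, 3, 0, -6], [-3, 3, -5, 3, -33, 33], [2, -3, -9, 12, 3, -9]]
Take the 3×3 submatrix of C formed by columns 1, 2, 3: [[1, -3, -4], [-3, 3, -5], [2, -3, -9]]. Its determinant is 1·(3·(-9) - (-5)·(-3)) - (-3)·((-3)·(-9) - (-5)·2) + (-4)·((-3)·(-3) - 3·2) = 1·(-42) - (-3)·37 + (-4)·3 = 57 ≠ 0.
So rank(C) ≥ 3; since C has 3 rows, rank(C) = 3.
rank(C) = 3 = n, so the pair (A, B) is completely controllable.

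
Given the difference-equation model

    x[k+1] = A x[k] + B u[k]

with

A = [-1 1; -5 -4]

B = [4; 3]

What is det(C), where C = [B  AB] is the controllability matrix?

AB = [[-1], [-32]]
Controllability matrix C = [B  AB] = [[4, -1], [3, -32]]
det(C) = 4·(-32) - (-1)·3 = -128 - (-3) = -125
Since det(C) ≠ 0, rank(C) = 2 and the system is completely controllable.

-125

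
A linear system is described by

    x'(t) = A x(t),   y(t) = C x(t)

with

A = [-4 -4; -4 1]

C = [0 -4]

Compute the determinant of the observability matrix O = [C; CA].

CA = [[16, -4]]
Observability matrix O = [C; CA] = [[0, -4], [16, -4]]
det(O) = 0·(-4) - (-4)·16 = 0 - (-64) = 64
Since det(O) ≠ 0, rank(O) = 2 and the system is completely observable.

64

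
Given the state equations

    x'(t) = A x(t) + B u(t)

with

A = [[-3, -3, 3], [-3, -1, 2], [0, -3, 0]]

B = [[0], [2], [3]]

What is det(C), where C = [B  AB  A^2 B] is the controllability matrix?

AB = [[3], [4], [-6]]
A^2B = [[-39], [-25], [-12]]
Controllability matrix C = [B  AB  A^2B] = [[0, 3, -39], [2, 4, -25], [3, -6, -12]]
Expanding along the first row, det(C) = 0·(4·(-12) - (-25)·(-6)) - 3·(2·(-12) - (-25)·3) + (-39)·(2·(-6) - 4·3) = 0·(-198) - 3·51 + (-39)·(-24) = 783
Since det(C) ≠ 0, rank(C) = 3 and the system is completely controllable.

783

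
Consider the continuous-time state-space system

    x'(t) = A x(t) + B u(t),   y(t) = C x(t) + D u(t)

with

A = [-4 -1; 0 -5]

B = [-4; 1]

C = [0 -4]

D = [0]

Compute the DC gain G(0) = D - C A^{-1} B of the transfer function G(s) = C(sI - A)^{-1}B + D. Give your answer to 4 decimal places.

-0.8000

G(0) = C(-A)^{-1}B + D = -C A^{-1} B + D.
det A = 20, so A^{-1} = (1/20)·adj(A) = [[-1/4, 1/20], [0, -1/5]]
A^{-1} B = [21/20, -1/5]^T
C A^{-1} B = 4/5
G(0) = D - C A^{-1} B = 0 - (4/5) = -4/5 ≈ -0.8000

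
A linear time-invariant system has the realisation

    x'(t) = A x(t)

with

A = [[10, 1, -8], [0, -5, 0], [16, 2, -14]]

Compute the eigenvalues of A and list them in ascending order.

-6, -5, 2

det(sI - A) = s^3 - (tr A)s^2 + (M11 + M22 + M33)s - det A, where Mii is the 2×2 principal minor of A obtained by deleting row i and column i.
tr A = 10 + (-5) + (-14) = -9; M11 = (-5)·(-14) - 0·2 = 70 - 0 = 70; M22 = 10·(-14) - (-8)·16 = -140 - (-128) = -12; M33 = 10·(-5) - 1·0 = -50 - 0 = -50; sum of minors = 8.
det A = 10·((-5)·(-14) - 0·2) - 1·(0·(-14) - 0·16) + (-8)·(0·2 - (-5)·16) = 10·70 - 1·0 + (-8)·80 = 60.
So p(s) = det(sI - A) = s^3 + 9s^2 + 8s - 60.
Rational-root test: any integer root divides -60. Testing small divisors, s = 2 works: p(2) = 8 + 36 + 16 + (-60) = 0, so (s - 2) is a factor.
Dividing, p(s) = (s - 2)(s^2 + 11s + 30).
Factor s^2 + 11s + 30: two numbers with sum -11 and product 30 are -5 and -6, so s^2 + 11s + 30 = (s + 5)(s + 6).
Hence p(s) = (s - 2) (s + 5) (s + 6), with roots -6, -5, 2.
At least one eigenvalue has non-negative real part, so the system is not asymptotically stable.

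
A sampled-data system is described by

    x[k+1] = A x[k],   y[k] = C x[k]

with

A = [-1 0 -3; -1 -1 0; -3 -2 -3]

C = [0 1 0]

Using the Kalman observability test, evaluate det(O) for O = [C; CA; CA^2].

CA = [[-1, -1, 0]]
CA^2 = [[2, 1, 3]]
Observability matrix O = [C; CA; CA^2] = [[0, 1, 0], [-1, -1, 0], [2, 1, 3]]
Expanding along the first row, det(O) = 0·((-1)·3 - 0·1) - 1·((-1)·3 - 0·2) + 0·((-1)·1 - (-1)·2) = 0·(-3) - 1·(-3) + 0·1 = 3
Since det(O) ≠ 0, rank(O) = 3 and the system is completely observable.

3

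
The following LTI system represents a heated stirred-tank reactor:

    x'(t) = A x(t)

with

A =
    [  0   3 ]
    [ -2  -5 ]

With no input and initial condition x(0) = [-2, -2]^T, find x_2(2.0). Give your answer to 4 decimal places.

det(sI - A) = s^2 - (tr A)s + det A, with tr A = 0 + (-5) = -5 and det A = 0·(-5) - 3·(-2) = 0 - (-6) = 6.
So p(s) = det(sI - A) = s^2 + 5s + 6.
Factor s^2 + 5s + 6: two numbers with sum -5 and product 6 are -2 and -3, so s^2 + 5s + 6 = (s + 2)(s + 3).
Hence p(s) = (s + 2) (s + 3), with roots -3, -2.
The eigenvalues -3, -2 are distinct and real, so A is diagonalisable and x(t) = e^{At} x(0) = V diag(e^{λ_i t}) V^{-1} x(0), where the columns of V are the eigenvectors.
λ = -3: A - (-3)I = [[3, 3], [-2, -2]]. Row 1 gives 3·v1 + 3·v2 = 0, so take v_1 = [-1, 1]^T.
λ = -2: A - (-2)I = [[2, 3], [-2, -3]]. Row 1 gives 2·v1 + 3·v2 = 0, so take v_2 = [3, -2]^T.
V = [v_1 v_2] = [[-1, 3], [1, -2]] has det V = -1, so V^{-1} = adj(V)/det V = [[2, 3], [1, 1]].
Modal coordinates z(0) = V^{-1} x(0): 2·(-2) + 3·(-2) = -10; 1·(-2) + 1·(-2) = -4; so z(0) = [-10, -4]^T.
x_2(t) = Σ_i (v_i)_2 · z_i(0) · e^{λ_i t} (row 2 of V times the modal terms).
x_2(2.0) = 1·(-10)·e^{-3·2.0} + (-2)·(-4)·e^{-2·2.0} = (-10)·0.002479 + 8·0.018316 = 0.1217.

0.1217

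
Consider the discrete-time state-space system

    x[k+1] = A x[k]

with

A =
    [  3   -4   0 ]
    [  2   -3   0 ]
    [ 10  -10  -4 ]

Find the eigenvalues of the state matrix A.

det(zI - A) = z^3 - (tr A)z^2 + (M11 + M22 + M33)z - det A, where Mii is the 2×2 principal minor of A obtained by deleting row i and column i.
tr A = 3 + (-3) + (-4) = -4; M11 = (-3)·(-4) - 0·(-10) = 12 - 0 = 12; M22 = 3·(-4) - 0·10 = -12 - 0 = -12; M33 = 3·(-3) - (-4)·2 = -9 - (-8) = -1; sum of minors = -1.
det A = 3·((-3)·(-4) - 0·(-10)) - (-4)·(2·(-4) - 0·10) + 0·(2·(-10) - (-3)·10) = 3·12 - (-4)·(-8) + 0·10 = 4.
So p(z) = det(zI - A) = z^3 + 4z^2 - z - 4.
Rational-root test: any integer root divides -4. Testing small divisors, z = -1 works: p(-1) = -1 + 4 + 1 + (-4) = 0, so (z + 1) is a factor.
Dividing, p(z) = (z + 1)(z^2 + 3z - 4).
Factor z^2 + 3z - 4: two numbers with sum -3 and product -4 are 1 and -4, so z^2 + 3z - 4 = (z - 1)(z + 4).
Hence p(z) = (z - 1) (z + 1) (z + 4), with roots -4, -1, 1.

-4, -1, 1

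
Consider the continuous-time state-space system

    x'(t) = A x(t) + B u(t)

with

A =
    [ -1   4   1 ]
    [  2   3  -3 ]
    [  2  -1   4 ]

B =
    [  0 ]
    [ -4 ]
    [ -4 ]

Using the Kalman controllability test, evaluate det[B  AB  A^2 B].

AB = [[-20], [0], [-12]]
A^2B = [[8], [-4], [-88]]
Controllability matrix C = [B  AB  A^2B] = [[0, -20, 8], [-4, 0, -4], [-4, -12, -88]]
Expanding along the first row, det(C) = 0·(0·(-88) - (-4)·(-12)) - (-20)·((-4)·(-88) - (-4)·(-4)) + 8·((-4)·(-12) - 0·(-4)) = 0·(-48) - (-20)·336 + 8·48 = 7104
Since det(C) ≠ 0, rank(C) = 3 and the system is completely controllable.

7104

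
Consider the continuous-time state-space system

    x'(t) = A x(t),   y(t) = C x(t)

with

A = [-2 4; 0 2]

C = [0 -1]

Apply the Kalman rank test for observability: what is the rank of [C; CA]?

1

CA = [[0, -2]]
Observability matrix O = [C; CA] = [[0, -1], [0, -2]]
Every row of O is a scalar multiple of row 1 = [0, -1] (multipliers 1, 2), so the rows span a one-dimensional space.
O ≠ 0, hence rank(O) = 1.
rank(O) = 1 < n = 2, so the pair (A, C) is not completely observable.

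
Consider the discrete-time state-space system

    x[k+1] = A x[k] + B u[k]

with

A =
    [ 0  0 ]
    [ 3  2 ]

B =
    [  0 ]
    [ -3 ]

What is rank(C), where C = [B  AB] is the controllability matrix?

1

AB = [[0], [-6]]
Controllability matrix C = [B  AB] = [[0, 0], [-3, -6]]
Every column of C is a scalar multiple of column 1 = [0, -3] (multipliers 1, 2), so the columns span a one-dimensional space.
C ≠ 0, hence rank(C) = 1.
rank(C) = 1 < n = 2, so the pair (A, B) is not completely controllable.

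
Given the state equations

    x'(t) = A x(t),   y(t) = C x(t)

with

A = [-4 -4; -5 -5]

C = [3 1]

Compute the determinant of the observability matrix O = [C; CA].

CA = [[-17, -17]]
Observability matrix O = [C; CA] = [[3, 1], [-17, -17]]
det(O) = 3·(-17) - 1·(-17) = -51 - (-17) = -34
Since det(O) ≠ 0, rank(O) = 2 and the system is completely observable.

-34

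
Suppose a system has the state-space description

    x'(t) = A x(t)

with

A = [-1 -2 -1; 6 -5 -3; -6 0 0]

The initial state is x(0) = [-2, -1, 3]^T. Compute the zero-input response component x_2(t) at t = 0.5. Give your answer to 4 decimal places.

-4.6636

det(sI - A) = s^3 - (tr A)s^2 + (M11 + M22 + M33)s - det A, where Mii is the 2×2 principal minor of A obtained by deleting row i and column i.
tr A = (-1) + (-5) + 0 = -6; M11 = (-5)·0 - (-3)·0 = 0 - 0 = 0; M22 = (-1)·0 - (-1)·(-6) = 0 - 6 = -6; M33 = (-1)·(-5) - (-2)·6 = 5 - (-12) = 17; sum of minors = 11.
det A = (-1)·((-5)·0 - (-3)·0) - (-2)·(6·0 - (-3)·(-6)) + (-1)·(6·0 - (-5)·(-6)) = (-1)·0 - (-2)·(-18) + (-1)·(-30) = -6.
So p(s) = det(sI - A) = s^3 + 6s^2 + 11s + 6.
Rational-root test: any integer root divides 6. Testing small divisors, s = -1 works: p(-1) = -1 + 6 + (-11) + 6 = 0, so (s + 1) is a factor.
Dividing, p(s) = (s + 1)(s^2 + 5s + 6).
Factor s^2 + 5s + 6: two numbers with sum -5 and product 6 are -2 and -3, so s^2 + 5s + 6 = (s + 2)(s + 3).
Hence p(s) = (s + 1) (s + 2) (s + 3), with roots -3, -2, -1.
The eigenvalues -3, -2, -1 are distinct and real, so A is diagonalisable and x(t) = e^{At} x(0) = V diag(e^{λ_i t}) V^{-1} x(0), where the columns of V are the eigenvectors.
λ = -3: A - (-3)I = [[2, -2, -1], [6, -2, -3], [-6, 0, 3]]. v must be orthogonal to every row; (row 1) × (row 2) = [4, 0, 8], so take v_1 = [-1, 0, -2]^T.
λ = -2: A - (-2)I = [[1, -2, -1], [6, -3, -3], [-6, 0, 2]]. v must be orthogonal to every row; (row 1) × (row 2) = [3, -3, 9], so take v_2 = [1, -1, 3]^T.
λ = -1: A - (-1)I = [[0, -2, -1], [6, -4, -3], [-6, 0, 1]]. v must be orthogonal to every row; (row 1) × (row 2) = [2, -6, 12], so take v_3 = [-1, 3, -6]^T.
V = [v_1 v_2 v_3] = [[-1, 1, -1], [0, -1, 3], [-2, 3, -6]] has det V = -1, so V^{-1} = adj(V)/det V = [[3, -3, -2], [6, -4, -3], [2, -1, -1]].
Modal coordinates z(0) = V^{-1} x(0): 3·(-2) + (-3)·(-1) + (-2)·3 = -9; 6·(-2) + (-4)·(-1) + (-3)·3 = -17; 2·(-2) + (-1)·(-1) + (-1)·3 = -6; so z(0) = [-9, -17, -6]^T.
x_2(t) = Σ_i (v_i)_2 · z_i(0) · e^{λ_i t} (row 2 of V times the modal terms).
x_2(0.5) = 0·(-9)·e^{-3·0.5} + (-1)·(-17)·e^{-2·0.5} + 3·(-6)·e^{-1·0.5} = 0·0.223130 + 17·0.367879 + (-18)·0.606531 = -4.6636.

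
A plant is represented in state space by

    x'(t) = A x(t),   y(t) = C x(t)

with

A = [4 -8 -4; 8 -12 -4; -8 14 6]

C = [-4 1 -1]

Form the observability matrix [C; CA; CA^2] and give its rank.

2

CA = [[0, 6, 6]]
CA^2 = [[0, 12, 12]]
Observability matrix O = [C; CA; CA^2] = [[-4, 1, -1], [0, 6, 6], [0, 12, 12]]
The columns c1, c2, c3 of O are linearly dependent: -c1 - 2·c2 + 2·c3 = 0 (check each entry), so rank(O) ≤ 2.
The 2×2 minor from rows 1, 2, columns 1, 2 is (-4)·6 - 1·0 = -24 - 0 = -24 ≠ 0, so rank(O) = 2.
rank(O) = 2 < n = 3, so the pair (A, C) is not completely observable.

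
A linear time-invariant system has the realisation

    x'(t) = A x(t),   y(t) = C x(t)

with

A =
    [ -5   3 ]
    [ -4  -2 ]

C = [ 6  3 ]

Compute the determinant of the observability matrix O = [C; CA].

198

CA = [[-42, 12]]
Observability matrix O = [C; CA] = [[6, 3], [-42, 12]]
det(O) = 6·12 - 3·(-42) = 72 - (-126) = 198
Since det(O) ≠ 0, rank(O) = 2 and the system is completely observable.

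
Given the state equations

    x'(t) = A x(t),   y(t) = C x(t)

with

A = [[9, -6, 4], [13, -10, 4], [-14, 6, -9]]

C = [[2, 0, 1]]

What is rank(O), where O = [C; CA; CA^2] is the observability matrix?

2

CA = [[4, -6, -1]]
CA^2 = [[-28, 30, 1]]
Observability matrix O = [C; CA; CA^2] = [[2, 0, 1], [4, -6, -1], [-28, 30, 1]]
The columns c1, c2, c3 of O are linearly dependent: -c1 - c2 + 2·c3 = 0 (check each entry), so rank(O) ≤ 2.
The 2×2 minor from rows 1, 2, columns 1, 2 is 2·(-6) - 0·4 = -12 - 0 = -12 ≠ 0, so rank(O) = 2.
rank(O) = 2 < n = 3, so the pair (A, C) is not completely observable.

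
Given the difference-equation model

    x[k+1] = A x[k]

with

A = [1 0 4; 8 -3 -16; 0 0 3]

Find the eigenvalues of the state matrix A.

det(zI - A) = z^3 - (tr A)z^2 + (M11 + M22 + M33)z - det A, where Mii is the 2×2 principal minor of A obtained by deleting row i and column i.
tr A = 1 + (-3) + 3 = 1; M11 = (-3)·3 - (-16)·0 = -9 - 0 = -9; M22 = 1·3 - 4·0 = 3 - 0 = 3; M33 = 1·(-3) - 0·8 = -3 - 0 = -3; sum of minors = -9.
det A = 1·((-3)·3 - (-16)·0) - 0·(8·3 - (-16)·0) + 4·(8·0 - (-3)·0) = 1·(-9) - 0·24 + 4·0 = -9.
So p(z) = det(zI - A) = z^3 - z^2 - 9z + 9.
Rational-root test: any integer root divides 9. Testing small divisors, z = 1 works: p(1) = 1 + (-1) + (-9) + 9 = 0, so (z - 1) is a factor.
Dividing, p(z) = (z - 1)(z^2 - 9).
Factor z^2 - 9: two numbers with sum 0 and product -9 are 3 and -3, so z^2 - 9 = (z - 3)(z + 3).
Hence p(z) = (z - 3) (z - 1) (z + 3), with roots -3, 1, 3.

-3, 1, 3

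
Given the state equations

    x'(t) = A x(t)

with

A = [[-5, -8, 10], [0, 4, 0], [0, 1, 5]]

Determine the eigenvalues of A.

-5, 4, 5

det(sI - A) = s^3 - (tr A)s^2 + (M11 + M22 + M33)s - det A, where Mii is the 2×2 principal minor of A obtained by deleting row i and column i.
tr A = (-5) + 4 + 5 = 4; M11 = 4·5 - 0·1 = 20 - 0 = 20; M22 = (-5)·5 - 10·0 = -25 - 0 = -25; M33 = (-5)·4 - (-8)·0 = -20 - 0 = -20; sum of minors = -25.
det A = (-5)·(4·5 - 0·1) - (-8)·(0·5 - 0·0) + 10·(0·1 - 4·0) = (-5)·20 - (-8)·0 + 10·0 = -100.
So p(s) = det(sI - A) = s^3 - 4s^2 - 25s + 100.
Rational-root test: any integer root divides 100. Testing small divisors, s = 4 works: p(4) = 64 + (-64) + (-100) + 100 = 0, so (s - 4) is a factor.
Dividing, p(s) = (s - 4)(s^2 - 25).
Factor s^2 - 25: two numbers with sum 0 and product -25 are 5 and -5, so s^2 - 25 = (s - 5)(s + 5).
Hence p(s) = (s - 5) (s - 4) (s + 5), with roots -5, 4, 5.
At least one eigenvalue has non-negative real part, so the system is not asymptotically stable.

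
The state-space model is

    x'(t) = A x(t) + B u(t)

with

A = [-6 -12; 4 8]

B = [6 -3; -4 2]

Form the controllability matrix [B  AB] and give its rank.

AB = [[12, -6], [-8, 4]]
Controllability matrix C = [B  AB] = [[6, -3, 12, -6], [-4, 2, -8, 4]]
Every column of C is a scalar multiple of column 1 = [6, -4] (multipliers 1, -1/2, 2, -1), so the columns span a one-dimensional space.
C ≠ 0, hence rank(C) = 1.
rank(C) = 1 < n = 2, so the pair (A, B) is not completely controllable.

1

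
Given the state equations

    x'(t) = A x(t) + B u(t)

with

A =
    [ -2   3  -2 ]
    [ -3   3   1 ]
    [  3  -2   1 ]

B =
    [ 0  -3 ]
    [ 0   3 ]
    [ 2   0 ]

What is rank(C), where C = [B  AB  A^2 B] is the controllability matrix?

3

AB = [[-4, 15], [2, 18], [2, -15]]
A^2B = [[10, 54], [20, -6], [-14, -6]]
Controllability matrix C = [B  AB  A^2B] = [[0, -3, -4, 15, 10, 54], [0, 3, 2, 18, 20, -6], [2, 0, 2, -15, -14, -6]]
Take the 3×3 submatrix of C formed by columns 1, 2, 3: [[0, -3, -4], [0, 3, 2], [2, 0, 2]]. Its determinant is 0·(3·2 - 2·0) - (-3)·(0·2 - 2·2) + (-4)·(0·0 - 3·2) = 0·6 - (-3)·(-4) + (-4)·(-6) = 12 ≠ 0.
So rank(C) ≥ 3; since C has 3 rows, rank(C) = 3.
rank(C) = 3 = n, so the pair (A, B) is completely controllable.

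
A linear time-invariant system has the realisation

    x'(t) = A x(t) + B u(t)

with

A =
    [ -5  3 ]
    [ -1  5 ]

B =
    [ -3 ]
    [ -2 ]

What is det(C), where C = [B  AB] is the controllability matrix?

AB = [[9], [-7]]
Controllability matrix C = [B  AB] = [[-3, 9], [-2, -7]]
det(C) = (-3)·(-7) - 9·(-2) = 21 - (-18) = 39
Since det(C) ≠ 0, rank(C) = 2 and the system is completely controllable.

39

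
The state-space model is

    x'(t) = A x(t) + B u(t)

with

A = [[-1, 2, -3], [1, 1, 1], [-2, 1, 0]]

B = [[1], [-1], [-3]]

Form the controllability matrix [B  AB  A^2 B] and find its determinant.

AB = [[6], [-3], [-3]]
A^2B = [[-3], [0], [-15]]
Controllability matrix C = [B  AB  A^2B] = [[1, 6, -3], [-1, -3, 0], [-3, -3, -15]]
Expanding along the first row, det(C) = 1·((-3)·(-15) - 0·(-3)) - 6·((-1)·(-15) - 0·(-3)) + (-3)·((-1)·(-3) - (-3)·(-3)) = 1·45 - 6·15 + (-3)·(-6) = -27
Since det(C) ≠ 0, rank(C) = 3 and the system is completely controllable.

-27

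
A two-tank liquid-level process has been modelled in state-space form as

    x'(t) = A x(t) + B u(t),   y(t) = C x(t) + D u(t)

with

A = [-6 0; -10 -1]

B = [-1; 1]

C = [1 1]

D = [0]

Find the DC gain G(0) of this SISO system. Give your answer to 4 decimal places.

G(0) = C(-A)^{-1}B + D = -C A^{-1} B + D.
det A = 6, so A^{-1} = (1/6)·adj(A) = [[-1/6, 0], [5/3, -1]]
A^{-1} B = [1/6, -8/3]^T
C A^{-1} B = -5/2
G(0) = D - C A^{-1} B = 0 - (-5/2) = 5/2 ≈ 2.5000

2.5000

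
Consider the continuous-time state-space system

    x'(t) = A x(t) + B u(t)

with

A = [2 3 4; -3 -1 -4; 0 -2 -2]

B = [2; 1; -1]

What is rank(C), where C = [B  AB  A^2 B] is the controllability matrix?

3

AB = [[3], [-3], [0]]
A^2B = [[-3], [-6], [6]]
Controllability matrix C = [B  AB  A^2B] = [[2, 3, -3], [1, -3, -6], [-1, 0, 6]]
det(C) = 2·((-3)·6 - (-6)·0) - 3·(1·6 - (-6)·(-1)) + (-3)·(1·0 - (-3)·(-1)) = 2·(-18) - 3·0 + (-3)·(-3) = -27 ≠ 0, so rank(C) = 3.
rank(C) = 3 = n, so the pair (A, B) is completely controllable.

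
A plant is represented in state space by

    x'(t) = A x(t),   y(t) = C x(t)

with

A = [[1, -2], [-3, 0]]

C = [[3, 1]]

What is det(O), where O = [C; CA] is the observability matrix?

-18

CA = [[0, -6]]
Observability matrix O = [C; CA] = [[3, 1], [0, -6]]
det(O) = 3·(-6) - 1·0 = -18 - 0 = -18
Since det(O) ≠ 0, rank(O) = 2 and the system is completely observable.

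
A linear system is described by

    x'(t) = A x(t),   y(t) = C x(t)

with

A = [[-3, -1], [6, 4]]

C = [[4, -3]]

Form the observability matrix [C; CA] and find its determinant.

CA = [[-30, -16]]
Observability matrix O = [C; CA] = [[4, -3], [-30, -16]]
det(O) = 4·(-16) - (-3)·(-30) = -64 - 90 = -154
Since det(O) ≠ 0, rank(O) = 2 and the system is completely observable.

-154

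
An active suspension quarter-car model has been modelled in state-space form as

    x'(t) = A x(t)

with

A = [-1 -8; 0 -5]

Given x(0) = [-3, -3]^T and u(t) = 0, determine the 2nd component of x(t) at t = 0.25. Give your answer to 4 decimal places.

det(sI - A) = s^2 - (tr A)s + det A, with tr A = (-1) + (-5) = -6 and det A = (-1)·(-5) - (-8)·0 = 5 - 0 = 5.
So p(s) = det(sI - A) = s^2 + 6s + 5.
Factor s^2 + 6s + 5: two numbers with sum -6 and product 5 are -1 and -5, so s^2 + 6s + 5 = (s + 1)(s + 5).
Hence p(s) = (s + 1) (s + 5), with roots -5, -1.
The eigenvalues -5, -1 are distinct and real, so A is diagonalisable and x(t) = e^{At} x(0) = V diag(e^{λ_i t}) V^{-1} x(0), where the columns of V are the eigenvectors.
λ = -5: A - (-5)I = [[4, -8], [0, 0]]. Row 1 gives 4·v1 + (-8)·v2 = 0, so take v_1 = [2, 1]^T.
λ = -1: A - (-1)I = [[0, -8], [0, -4]]. Row 1 gives 0·v1 + (-8)·v2 = 0, so take v_2 = [1, 0]^T.
V = [v_1 v_2] = [[2, 1], [1, 0]] has det V = -1, so V^{-1} = adj(V)/det V = [[0, 1], [1, -2]].
Modal coordinates z(0) = V^{-1} x(0): 0·(-3) + 1·(-3) = -3; 1·(-3) + (-2)·(-3) = 3; so z(0) = [-3, 3]^T.
x_2(t) = Σ_i (v_i)_2 · z_i(0) · e^{λ_i t} (row 2 of V times the modal terms).
x_2(0.25) = 1·(-3)·e^{-5·0.25} + 0·3·e^{-1·0.25} = (-3)·0.286505 + 0·0.778801 = -0.8595.

-0.8595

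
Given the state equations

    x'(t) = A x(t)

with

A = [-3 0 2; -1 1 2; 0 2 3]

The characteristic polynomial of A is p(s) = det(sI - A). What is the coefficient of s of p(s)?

Expand det(sI - A) for the 3×3 matrix.
p(s) = s^3 - s^2 - 13s + 1.
(Check: constant term = det(-A) = (-1)^3 det A = 1; coefficient of s^2 = -tr A = -1.)
The coefficient of s is -13.

-13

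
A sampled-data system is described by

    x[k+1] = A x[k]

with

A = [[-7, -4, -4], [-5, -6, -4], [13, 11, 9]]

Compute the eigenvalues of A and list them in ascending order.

det(zI - A) = z^3 - (tr A)z^2 + (M11 + M22 + M33)z - det A, where Mii is the 2×2 principal minor of A obtained by deleting row i and column i.
tr A = (-7) + (-6) + 9 = -4; M11 = (-6)·9 - (-4)·11 = -54 - (-44) = -10; M22 = (-7)·9 - (-4)·13 = -63 - (-52) = -11; M33 = (-7)·(-6) - (-4)·(-5) = 42 - 20 = 22; sum of minors = 1.
det A = (-7)·((-6)·9 - (-4)·11) - (-4)·((-5)·9 - (-4)·13) + (-4)·((-5)·11 - (-6)·13) = (-7)·(-10) - (-4)·7 + (-4)·23 = 6.
So p(z) = det(zI - A) = z^3 + 4z^2 + z - 6.
Rational-root test: any integer root divides -6. Testing small divisors, z = 1 works: p(1) = 1 + 4 + 1 + (-6) = 0, so (z - 1) is a factor.
Dividing, p(z) = (z - 1)(z^2 + 5z + 6).
Factor z^2 + 5z + 6: two numbers with sum -5 and product 6 are -2 and -3, so z^2 + 5z + 6 = (z + 2)(z + 3).
Hence p(z) = (z - 1) (z + 2) (z + 3), with roots -3, -2, 1.

-3, -2, 1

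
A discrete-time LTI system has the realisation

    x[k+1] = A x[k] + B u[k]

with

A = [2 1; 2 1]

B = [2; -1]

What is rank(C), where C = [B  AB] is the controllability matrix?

AB = [[3], [3]]
Controllability matrix C = [B  AB] = [[2, 3], [-1, 3]]
det(C) = 2·3 - 3·(-1) = 6 - (-3) = 9 ≠ 0, so rank(C) = 2.
rank(C) = 2 = n, so the pair (A, B) is completely controllable.

2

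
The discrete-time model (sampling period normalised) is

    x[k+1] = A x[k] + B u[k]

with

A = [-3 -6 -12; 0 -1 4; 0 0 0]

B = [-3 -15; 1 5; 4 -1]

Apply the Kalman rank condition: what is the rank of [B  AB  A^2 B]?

2

AB = [[-45, 27], [15, -9], [0, 0]]
A^2B = [[45, -27], [-15, 9], [0, 0]]
Controllability matrix C = [B  AB  A^2B] = [[-3, -15, -45, 27, 45, -27], [1, 5, 15, -9, -15, 9], [4, -1, 0, 0, 0, 0]]
The rows r1, r2, r3 of C are linearly dependent: r1 + 3·r2 = 0 (check each entry), so rank(C) ≤ 2.
The 2×2 minor from rows 1, 3, columns 1, 2 is (-3)·(-1) - (-15)·4 = 3 - (-60) = 63 ≠ 0, so rank(C) = 2.
rank(C) = 2 < n = 3, so the pair (A, B) is not completely controllable.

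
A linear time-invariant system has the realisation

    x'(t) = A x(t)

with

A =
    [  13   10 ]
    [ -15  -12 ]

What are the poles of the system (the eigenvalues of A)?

det(sI - A) = s^2 - (tr A)s + det A, with tr A = 13 + (-12) = 1 and det A = 13·(-12) - 10·(-15) = -156 - (-150) = -6.
So p(s) = det(sI - A) = s^2 - s - 6.
Factor s^2 - s - 6: two numbers with sum 1 and product -6 are 3 and -2, so s^2 - s - 6 = (s - 3)(s + 2).
Hence p(s) = (s - 3) (s + 2), with roots -2, 3.
At least one eigenvalue has non-negative real part, so the system is not asymptotically stable.

-2, 3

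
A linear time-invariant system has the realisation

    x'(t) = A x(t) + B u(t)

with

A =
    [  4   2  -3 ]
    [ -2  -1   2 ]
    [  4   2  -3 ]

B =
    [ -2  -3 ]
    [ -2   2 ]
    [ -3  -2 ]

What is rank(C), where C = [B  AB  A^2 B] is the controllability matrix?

AB = [[-3, -2], [0, 0], [-3, -2]]
A^2B = [[-3, -2], [0, 0], [-3, -2]]
Controllability matrix C = [B  AB  A^2B] = [[-2, -3, -3, -2, -3, -2], [-2, 2, 0, 0, 0, 0], [-3, -2, -3, -2, -3, -2]]
The rows r1, r2, r3 of C are linearly dependent: -2·r1 - r2 + 2·r3 = 0 (check each entry), so rank(C) ≤ 2.
The 2×2 minor from rows 1, 2, columns 1, 2 is (-2)·2 - (-3)·(-2) = -4 - 6 = -10 ≠ 0, so rank(C) = 2.
rank(C) = 2 < n = 3, so the pair (A, B) is not completely controllable.

2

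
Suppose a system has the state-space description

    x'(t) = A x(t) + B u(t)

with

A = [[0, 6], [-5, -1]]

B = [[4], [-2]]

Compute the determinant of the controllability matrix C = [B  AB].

AB = [[-12], [-18]]
Controllability matrix C = [B  AB] = [[4, -12], [-2, -18]]
det(C) = 4·(-18) - (-12)·(-2) = -72 - 24 = -96
Since det(C) ≠ 0, rank(C) = 2 and the system is completely controllable.

-96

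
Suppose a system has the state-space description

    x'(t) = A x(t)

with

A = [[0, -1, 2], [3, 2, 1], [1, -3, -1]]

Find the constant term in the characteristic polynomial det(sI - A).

Expand det(sI - A) for the 3×3 matrix.
p(s) = s^3 - s^2 + 2s + 26.
(Check: constant term = det(-A) = (-1)^3 det A = 26; coefficient of s^2 = -tr A = -1.)
The constant term is 26.

26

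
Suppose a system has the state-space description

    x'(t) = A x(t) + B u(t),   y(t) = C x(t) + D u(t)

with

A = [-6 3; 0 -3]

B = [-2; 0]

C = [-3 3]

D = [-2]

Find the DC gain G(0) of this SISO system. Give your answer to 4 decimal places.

-1.0000

G(0) = C(-A)^{-1}B + D = -C A^{-1} B + D.
det A = 18, so A^{-1} = (1/18)·adj(A) = [[-1/6, -1/6], [0, -1/3]]
A^{-1} B = [1/3, 0]^T
C A^{-1} B = -1
G(0) = D - C A^{-1} B = -2 - (-1) = -1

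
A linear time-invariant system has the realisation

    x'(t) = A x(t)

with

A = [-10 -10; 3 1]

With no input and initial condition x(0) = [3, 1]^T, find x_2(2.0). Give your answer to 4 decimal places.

det(sI - A) = s^2 - (tr A)s + det A, with tr A = (-10) + 1 = -9 and det A = (-10)·1 - (-10)·3 = -10 - (-30) = 20.
So p(s) = det(sI - A) = s^2 + 9s + 20.
Factor s^2 + 9s + 20: two numbers with sum -9 and product 20 are -4 and -5, so s^2 + 9s + 20 = (s + 4)(s + 5).
Hence p(s) = (s + 4) (s + 5), with roots -5, -4.
The eigenvalues -5, -4 are distinct and real, so A is diagonalisable and x(t) = e^{At} x(0) = V diag(e^{λ_i t}) V^{-1} x(0), where the columns of V are the eigenvectors.
λ = -5: A - (-5)I = [[-5, -10], [3, 6]]. Row 1 gives (-5)·v1 + (-10)·v2 = 0, so take v_1 = [2, -1]^T.
λ = -4: A - (-4)I = [[-6, -10], [3, 5]]. Row 1 gives (-6)·v1 + (-10)·v2 = 0, so take v_2 = [5, -3]^T.
V = [v_1 v_2] = [[2, 5], [-1, -3]] has det V = -1, so V^{-1} = adj(V)/det V = [[3, 5], [-1, -2]].
Modal coordinates z(0) = V^{-1} x(0): 3·3 + 5·1 = 14; (-1)·3 + (-2)·1 = -5; so z(0) = [14, -5]^T.
x_2(t) = Σ_i (v_i)_2 · z_i(0) · e^{λ_i t} (row 2 of V times the modal terms).
x_2(2.0) = (-1)·14·e^{-5·2.0} + (-3)·(-5)·e^{-4·2.0} = (-14)·0.000045 + 15·0.000335 = 0.0044.

0.0044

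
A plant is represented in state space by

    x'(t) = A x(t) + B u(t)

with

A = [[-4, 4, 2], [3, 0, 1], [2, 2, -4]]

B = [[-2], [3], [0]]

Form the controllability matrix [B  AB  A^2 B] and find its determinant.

AB = [[20], [-6], [2]]
A^2B = [[-100], [62], [20]]
Controllability matrix C = [B  AB  A^2B] = [[-2, 20, -100], [3, -6, 62], [0, 2, 20]]
Expanding along the first row, det(C) = (-2)·((-6)·20 - 62·2) - 20·(3·20 - 62·0) + (-100)·(3·2 - (-6)·0) = (-2)·(-244) - 20·60 + (-100)·6 = -1312
Since det(C) ≠ 0, rank(C) = 3 and the system is completely controllable.

-1312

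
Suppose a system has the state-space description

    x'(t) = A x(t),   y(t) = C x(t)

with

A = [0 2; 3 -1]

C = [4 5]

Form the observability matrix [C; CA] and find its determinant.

CA = [[15, 3]]
Observability matrix O = [C; CA] = [[4, 5], [15, 3]]
det(O) = 4·3 - 5·15 = 12 - 75 = -63
Since det(O) ≠ 0, rank(O) = 2 and the system is completely observable.

-63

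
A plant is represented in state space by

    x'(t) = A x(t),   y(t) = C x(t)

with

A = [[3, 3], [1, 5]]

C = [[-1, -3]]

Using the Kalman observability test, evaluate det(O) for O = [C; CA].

CA = [[-6, -18]]
Observability matrix O = [C; CA] = [[-1, -3], [-6, -18]]
det(O) = (-1)·(-18) - (-3)·(-6) = 18 - 18 = 0
Since det(O) = 0, rank(O) < 2 and the system is not completely observable.

0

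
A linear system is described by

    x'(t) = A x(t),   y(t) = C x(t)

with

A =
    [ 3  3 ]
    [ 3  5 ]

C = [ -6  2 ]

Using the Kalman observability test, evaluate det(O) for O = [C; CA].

72

CA = [[-12, -8]]
Observability matrix O = [C; CA] = [[-6, 2], [-12, -8]]
det(O) = (-6)·(-8) - 2·(-12) = 48 - (-24) = 72
Since det(O) ≠ 0, rank(O) = 2 and the system is completely observable.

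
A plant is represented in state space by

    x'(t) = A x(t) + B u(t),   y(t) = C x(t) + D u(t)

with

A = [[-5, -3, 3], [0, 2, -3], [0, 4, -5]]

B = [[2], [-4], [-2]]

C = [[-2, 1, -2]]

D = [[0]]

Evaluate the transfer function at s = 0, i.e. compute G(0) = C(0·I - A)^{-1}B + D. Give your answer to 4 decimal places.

G(0) = C(-A)^{-1}B + D = -C A^{-1} B + D.
det A = -10, so A^{-1} = (1/-10)·adj(A) = [[-1/5, 3/10, -3/10], [0, -5/2, 3/2], [0, -2, 1]]
A^{-1} B = [-1, 7, 6]^T
C A^{-1} B = -3
G(0) = D - C A^{-1} B = 0 - (-3) = 3

3.0000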